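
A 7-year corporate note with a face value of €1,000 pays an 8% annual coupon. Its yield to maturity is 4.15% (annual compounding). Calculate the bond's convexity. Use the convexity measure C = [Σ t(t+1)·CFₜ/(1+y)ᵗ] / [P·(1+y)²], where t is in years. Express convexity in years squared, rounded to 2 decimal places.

39.65

With y = 0.0415:
  t   CF        PV=CF/(1+0.0415)^t    t·PV        t(t+1)·PV
  1        80.00        76.8123        76.8123         153.6246
  2        80.00        73.7516       147.5032         442.5096
  3        80.00        70.8129       212.4386         849.7544
  4        80.00        67.9912       271.9649       1,359.8246
  5        80.00        65.2820       326.4101       1,958.4607
  6        80.00        62.6808       376.0846       2,632.5925
  7     1,080.00       812.4728     5,687.3097      45,498.4773
  Σ                  1,229.8036     7,098.5234      52,895.2436
P = 1,229.8036.
Convexity = Σ t(t+1)·PV / [P·(1+y)²] = 52,895.2436 / (1,229.8036 × 1.084722) = 39.65175.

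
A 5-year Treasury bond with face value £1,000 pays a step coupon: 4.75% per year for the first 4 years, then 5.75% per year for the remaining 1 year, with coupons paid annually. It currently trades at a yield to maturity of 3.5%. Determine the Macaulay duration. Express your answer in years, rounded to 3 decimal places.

Periodic yield y = 0.035. Discount each cash flow and weight by its year:
  t   CF        PV=CF/(1+0.035)^t    t·PV
  1        47.50        45.8937        45.8937
  2        47.50        44.3418        88.6835
  3        47.50        42.8423       128.5268
  4        47.50        41.3935       165.5740
  5     1,057.50       890.3866     4,451.9331
  Σ                  1,064.8579     4,880.6112
Price P = Σ PV = 1,064.8579.
Macaulay duration = Σ(t·PV) / P = 4,880.6112 / 1,064.8579 = 4.58335 years.

4.583 years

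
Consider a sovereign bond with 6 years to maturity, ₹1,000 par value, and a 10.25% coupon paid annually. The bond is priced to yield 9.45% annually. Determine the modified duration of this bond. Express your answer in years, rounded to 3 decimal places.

Periodic yield y = 0.0945. First find Macaulay duration:
  t   CF        PV=CF/(1+0.0945)^t    t·PV
  1       102.50        93.6501        93.6501
  2       102.50        85.5642       171.1285
  3       102.50        78.1766       234.5297
  4       102.50        71.4267       285.7069
  5       102.50        65.2597       326.2985
  6     1,102.50       641.3336     3,848.0017
  Σ                  1,035.4109     4,959.3153
P = 1,035.4109; Macaulay duration = 4,959.3153 / 1,035.4109 = 4.78971 years.
Modified duration = D_Mac / (1 + y) = 4.78971 / 1.0945 = 4.37616 years.

4.376 years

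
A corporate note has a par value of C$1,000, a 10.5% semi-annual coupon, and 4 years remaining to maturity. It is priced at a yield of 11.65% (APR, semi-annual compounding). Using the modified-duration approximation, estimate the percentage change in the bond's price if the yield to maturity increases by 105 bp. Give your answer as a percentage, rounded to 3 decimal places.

Periodic yield y = 0.05825. Modified duration first:
  t   CF        PV=CF/(1+0.05825)^t    t·PV
  1        52.50        49.6102        49.6102
  2        52.50        46.8795        93.7590
  3        52.50        44.2991       132.8972
  4        52.50        41.8607       167.4427
  5        52.50        39.5565       197.7825
  6        52.50        37.3792       224.2750
  7        52.50        35.3217       247.2518
  8     1,052.50       669.1383     5,353.1064
  Σ                    964.0451     6,466.1247
P = 964.0451; D_Mac = 6.70728 half-year periods = 3.35364 yrs; D_mod = 3.35364/(1+0.05825) = 3.16905 yrs.
ΔP/P ≈ -D_mod · Δy = -3.16905 × (+0.0105) = -0.033275 = -3.3275%.

-3.327%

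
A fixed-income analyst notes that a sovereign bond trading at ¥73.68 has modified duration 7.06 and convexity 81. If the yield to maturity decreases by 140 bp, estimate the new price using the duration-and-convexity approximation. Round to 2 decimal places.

¥81.55

Duration effect: -D_mod·Δy = -7.06 × (-0.014) = +0.098840
Convexity effect: ½·C·(Δy)² = 0.5 × 81 × (-0.014)² = +0.0079380
ΔP/P ≈ +0.098840 + 0.0079380 = +0.106778
New price ≈ 73.68 × (1 + 0.106778) = 81.54740304.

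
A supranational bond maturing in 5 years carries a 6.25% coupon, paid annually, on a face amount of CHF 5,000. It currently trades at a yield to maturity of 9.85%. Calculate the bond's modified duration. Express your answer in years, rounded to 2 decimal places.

4.00 years

Periodic yield y = 0.0985. First find Macaulay duration:
  t   CF        PV=CF/(1+0.0985)^t    t·PV
  1       312.50       284.4788       284.4788
  2       312.50       258.9703       517.9405
  3       312.50       235.7490       707.2470
  4       312.50       214.6099       858.4396
  5     5,312.50     3,321.2276    16,606.1379
  Σ                  4,315.0356    18,974.2439
P = 4,315.0356; Macaulay duration = 18,974.2439 / 4,315.0356 = 4.39724 years.
Modified duration = D_Mac / (1 + y) = 4.39724 / 1.0985 = 4.00295 years.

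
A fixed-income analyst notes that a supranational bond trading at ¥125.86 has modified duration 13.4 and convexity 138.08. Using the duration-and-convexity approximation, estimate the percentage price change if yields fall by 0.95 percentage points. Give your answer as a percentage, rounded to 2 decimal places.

+13.35%

Duration effect: -D_mod·Δy = -13.4 × (-0.0095) = +0.127300
Convexity effect: ½·C·(Δy)² = 0.5 × 138.08 × (-0.0095)² = +0.00623086
ΔP/P ≈ +0.127300 + 0.00623086 = +0.13353086
= +13.353086%.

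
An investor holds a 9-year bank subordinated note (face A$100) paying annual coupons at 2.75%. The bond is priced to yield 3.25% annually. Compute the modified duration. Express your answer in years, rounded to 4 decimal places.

7.8186 years

Periodic yield y = 0.0325. First find Macaulay duration:
  t   CF        PV=CF/(1+0.0325)^t    t·PV
  1         2.75         2.6634         2.6634
  2         2.75         2.5796         5.1592
  3         2.75         2.4984         7.4952
  4         2.75         2.4198         9.6790
  5         2.75         2.3436        11.7180
  6         2.75         2.2698        13.6189
  7         2.75         2.1984        15.3886
  8         2.75         2.1292        17.0334
  9       102.75        77.0498       693.4478
  Σ                     96.1519       776.2037
P = 96.1519; Macaulay duration = 776.2037 / 96.1519 = 8.07268 years.
Modified duration = D_Mac / (1 + y) = 8.07268 / 1.0325 = 7.81858 years.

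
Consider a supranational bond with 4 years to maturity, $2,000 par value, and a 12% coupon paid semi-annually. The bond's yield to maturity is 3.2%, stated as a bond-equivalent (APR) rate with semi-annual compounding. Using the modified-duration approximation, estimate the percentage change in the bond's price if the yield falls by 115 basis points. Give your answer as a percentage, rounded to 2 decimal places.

Periodic yield y = 0.016. Modified duration first:
  t   CF        PV=CF/(1+0.016)^t    t·PV
  1       120.00       118.1102       118.1102
  2       120.00       116.2502       232.5005
  3       120.00       114.4195       343.2586
  4       120.00       112.6176       450.4706
  5       120.00       110.8441       554.2207
  6       120.00       109.0986       654.5913
  7       120.00       107.3805       751.6633
  8     2,120.00     1,867.1800    14,937.4404
  Σ                  2,655.9008    18,042.2554
P = 2,655.9008; D_Mac = 6.79327 half-year periods = 3.39664 yrs; D_mod = 3.39664/(1+0.016) = 3.34315 yrs.
ΔP/P ≈ -D_mod · Δy = -3.34315 × (-0.0115) = +0.038446 = +3.8446%.

+3.84%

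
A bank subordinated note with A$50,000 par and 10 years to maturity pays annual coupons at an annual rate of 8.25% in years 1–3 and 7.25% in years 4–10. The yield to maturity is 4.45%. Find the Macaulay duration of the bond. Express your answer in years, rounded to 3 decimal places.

7.587 years

Periodic yield y = 0.0445. Discount each cash flow and weight by its year:
  t   CF        PV=CF/(1+0.0445)^t    t·PV
  1     4,125.00     3,949.2580     3,949.2580
  2     4,125.00     3,781.0034     7,562.0067
  3     4,125.00     3,619.9171    10,859.7512
  4     3,625.00     3,045.6096    12,182.4384
  5     3,625.00     2,915.8541    14,579.2705
  6     3,625.00     2,791.6267    16,749.7603
  7     3,625.00     2,672.6919    18,708.8434
  8     3,625.00     2,558.8242    20,470.5939
  9     3,625.00     2,449.8078    22,048.2701
  10   53,625.00    34,696.2759   346,962.7585
  Σ                 62,480.8687   474,072.9512
Price P = Σ PV = 62,480.8687.
Macaulay duration = Σ(t·PV) / P = 474,072.9512 / 62,480.8687 = 7.58749 years.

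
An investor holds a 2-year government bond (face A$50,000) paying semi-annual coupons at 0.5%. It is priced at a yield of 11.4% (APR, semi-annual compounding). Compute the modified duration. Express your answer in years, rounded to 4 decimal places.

1.8842 years

Periodic yield y = 0.057. First find Macaulay duration:
  t   CF        PV=CF/(1+0.057)^t    t·PV
  1       125.00       118.2592       118.2592
  2       125.00       111.8820       223.7639
  3       125.00       105.8486       317.5458
  4    50,125.00    40,156.3690   160,625.4760
  Σ                 40,492.3588   161,285.0449
P = 40,492.3588; Macaulay duration = 161,285.0449 / 40,492.3588 = 3.98310 half-year periods = 1.99155 years.
Modified duration = D_Mac / (1 + y) = 1.99155 / 1.057 = 1.88415 years.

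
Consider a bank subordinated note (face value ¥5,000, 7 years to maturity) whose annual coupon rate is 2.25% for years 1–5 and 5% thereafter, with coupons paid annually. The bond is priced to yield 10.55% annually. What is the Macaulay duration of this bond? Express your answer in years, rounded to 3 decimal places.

Periodic yield y = 0.1055. Discount each cash flow and weight by its year:
  t   CF        PV=CF/(1+0.1055)^t    t·PV
  1       112.50       101.7639       101.7639
  2       112.50        92.0524       184.1048
  3       112.50        83.2676       249.8029
  4       112.50        75.3213       301.2850
  5       112.50        68.1332       340.6660
  6       250.00       136.9580       821.7482
  7     5,250.00     2,601.6452    18,211.5166
  Σ                  3,159.1417    20,210.8875
Price P = Σ PV = 3,159.1417.
Macaulay duration = Σ(t·PV) / P = 20,210.8875 / 3,159.1417 = 6.39759 years.

6.398 years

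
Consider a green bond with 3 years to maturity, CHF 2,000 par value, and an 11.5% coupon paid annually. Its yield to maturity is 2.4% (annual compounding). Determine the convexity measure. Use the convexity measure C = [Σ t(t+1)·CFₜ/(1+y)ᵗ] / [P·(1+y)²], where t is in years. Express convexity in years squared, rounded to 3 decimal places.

10.096

With y = 0.024:
  t   CF        PV=CF/(1+0.024)^t    t·PV        t(t+1)·PV
  1       230.00       224.6094       224.6094         449.2188
  2       230.00       219.3451       438.6902       1,316.0706
  3     2,230.00     2,076.8493     6,230.5480      24,922.1921
  Σ                  2,520.8038     6,893.8476      26,687.4814
P = 2,520.8038.
Convexity = Σ t(t+1)·PV / [P·(1+y)²] = 26,687.4814 / (2,520.8038 × 1.048576) = 10.09645.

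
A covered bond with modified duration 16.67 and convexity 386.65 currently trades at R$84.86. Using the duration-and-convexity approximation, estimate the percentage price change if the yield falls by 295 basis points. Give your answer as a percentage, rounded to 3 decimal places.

Duration effect: -D_mod·Δy = -16.67 × (-0.0295) = +0.491765
Convexity effect: ½·C·(Δy)² = 0.5 × 386.65 × (-0.0295)² = +0.16824108125
ΔP/P ≈ +0.491765 + 0.16824108125 = +0.66000608125
= +66.000608125%.

+66.001%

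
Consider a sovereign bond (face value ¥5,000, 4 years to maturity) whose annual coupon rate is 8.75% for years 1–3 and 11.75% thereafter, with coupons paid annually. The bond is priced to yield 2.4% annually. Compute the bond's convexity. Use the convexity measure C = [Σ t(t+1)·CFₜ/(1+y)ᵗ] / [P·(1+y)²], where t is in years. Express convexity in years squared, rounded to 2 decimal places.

With y = 0.024:
  t   CF        PV=CF/(1+0.024)^t    t·PV        t(t+1)·PV
  1       437.50       427.2461       427.2461         854.4922
  2       437.50       417.2325       834.4650       2,503.3951
  3       437.50       407.4536     1,222.3609       4,889.4435
  4     5,587.50     5,081.8016    20,327.2066     101,636.0329
  Σ                  6,333.7339    22,811.2786     109,883.3637
P = 6,333.7339.
Convexity = Σ t(t+1)·PV / [P·(1+y)²] = 109,883.3637 / (6,333.7339 × 1.048576) = 16.54521.

16.55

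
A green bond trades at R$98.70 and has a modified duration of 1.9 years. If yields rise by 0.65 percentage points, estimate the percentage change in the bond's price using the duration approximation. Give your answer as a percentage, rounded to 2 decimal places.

-1.24%

Duration approximation: ΔP/P ≈ -D_mod · Δy = -1.9 × (+0.0065) = -0.012350.
As a percentage: -1.2350%.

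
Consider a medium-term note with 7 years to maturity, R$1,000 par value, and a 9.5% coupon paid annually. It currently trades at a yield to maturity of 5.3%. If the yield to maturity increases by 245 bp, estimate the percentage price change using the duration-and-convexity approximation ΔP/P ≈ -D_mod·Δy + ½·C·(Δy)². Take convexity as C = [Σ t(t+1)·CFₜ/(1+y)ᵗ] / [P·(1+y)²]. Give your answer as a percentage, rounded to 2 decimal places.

With y = 0.053:
  t   CF        PV=CF/(1+0.053)^t    t·PV        t(t+1)·PV
  1        95.00        90.2184        90.2184         180.4368
  2        95.00        85.6775       171.3550         514.0651
  3        95.00        81.3652       244.0955         976.3819
  4        95.00        77.2699       309.0794       1,545.3972
  5        95.00        73.3807       366.9034       2,201.4205
  6        95.00        69.6873       418.1235       2,926.8648
  7     1,095.00       762.8085     5,339.6595      42,717.2757
  Σ                  1,240.4074     6,939.4348      51,061.8421
P = 1,240.4074; D_Mac = 5.59448 yrs; D_mod = 5.31290 yrs; C = 37.12576.
Duration effect: -5.31290 × (+0.0245) = -0.130166
Convexity effect: 0.5 × 37.12576 × (0.0245)² = +0.0111424
ΔP/P ≈ -0.130166 + 0.0111424 = -0.119024 = -11.9024%.

-11.90%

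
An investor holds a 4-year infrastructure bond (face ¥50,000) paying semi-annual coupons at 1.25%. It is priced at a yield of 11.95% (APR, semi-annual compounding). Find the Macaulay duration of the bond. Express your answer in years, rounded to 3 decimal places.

Periodic yield y = 0.05975. Discount each cash flow and weight by its period:
  t   CF        PV=CF/(1+0.05975)^t    t·PV
  1       312.50       294.8809       294.8809
  2       312.50       278.2551       556.5102
  3       312.50       262.5668       787.7003
  4       312.50       247.7629       991.0517
  5       312.50       233.7937     1,168.9687
  6       312.50       220.6122     1,323.6730
  7       312.50       208.1738     1,457.2165
  8    50,312.50    31,626.3080   253,010.4638
  Σ                 33,372.3534   259,590.4652
Price P = Σ PV = 33,372.3534.
Macaulay duration = Σ(t·PV) / P = 259,590.4652 / 33,372.3534 = 7.77861 half-year periods.
In years: 7.77861 / 2 = 3.88930 years.

3.889 years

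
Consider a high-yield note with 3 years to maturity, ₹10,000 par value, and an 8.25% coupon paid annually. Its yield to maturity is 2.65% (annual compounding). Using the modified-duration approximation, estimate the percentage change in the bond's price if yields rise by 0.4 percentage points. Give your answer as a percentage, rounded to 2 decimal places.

Periodic yield y = 0.0265. Modified duration first:
  t   CF        PV=CF/(1+0.0265)^t    t·PV
  1       825.00       803.7019       803.7019
  2       825.00       782.9536     1,565.9073
  3    10,825.00    10,008.0864    30,024.2591
  Σ                 11,594.7419    32,393.8682
P = 11,594.7419; D_Mac = 2.79384 yrs; D_mod = 2.79384/(1+0.0265) = 2.72172 yrs.
ΔP/P ≈ -D_mod · Δy = -2.72172 × (+0.004) = -0.010887 = -1.0887%.

-1.09%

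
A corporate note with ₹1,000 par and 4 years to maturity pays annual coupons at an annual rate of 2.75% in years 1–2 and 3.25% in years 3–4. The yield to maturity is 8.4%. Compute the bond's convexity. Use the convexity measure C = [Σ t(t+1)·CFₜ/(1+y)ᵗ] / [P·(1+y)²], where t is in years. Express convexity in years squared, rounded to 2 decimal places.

16.00

With y = 0.084:
  t   CF        PV=CF/(1+0.084)^t    t·PV        t(t+1)·PV
  1        27.50        25.3690        25.3690          50.7380
  2        27.50        23.4031        46.8063         140.4188
  3        32.50        25.5150        76.5450         306.1800
  4     1,032.50       747.7784     2,991.1137      14,955.5685
  Σ                    822.0656     3,139.8340      15,452.9053
P = 822.0656.
Convexity = Σ t(t+1)·PV / [P·(1+y)²] = 15,452.9053 / (822.0656 × 1.175056) = 15.99724.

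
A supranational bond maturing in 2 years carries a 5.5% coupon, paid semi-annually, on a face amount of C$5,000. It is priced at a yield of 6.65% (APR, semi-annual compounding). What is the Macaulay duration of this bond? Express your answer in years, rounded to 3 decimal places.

Periodic yield y = 0.03325. Discount each cash flow and weight by its period:
  t   CF        PV=CF/(1+0.03325)^t    t·PV
  1       137.50       133.0752       133.0752
  2       137.50       128.7929       257.5858
  3       137.50       124.6483       373.9450
  4     5,137.50     4,507.4423    18,029.7693
  Σ                  4,893.9588    18,794.3753
Price P = Σ PV = 4,893.9588.
Macaulay duration = Σ(t·PV) / P = 18,794.3753 / 4,893.9588 = 3.84032 half-year periods.
In years: 3.84032 / 2 = 1.92016 years.

1.920 years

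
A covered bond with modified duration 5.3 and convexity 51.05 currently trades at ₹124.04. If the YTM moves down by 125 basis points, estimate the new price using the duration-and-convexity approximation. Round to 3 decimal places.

Duration effect: -D_mod·Δy = -5.3 × (-0.0125) = +0.066250
Convexity effect: ½·C·(Δy)² = 0.5 × 51.05 × (-0.0125)² = +0.00398828125
ΔP/P ≈ +0.066250 + 0.00398828125 = +0.07023828125
New price ≈ 124.04 × (1 + 0.07023828125) = 132.75235640625.

₹132.752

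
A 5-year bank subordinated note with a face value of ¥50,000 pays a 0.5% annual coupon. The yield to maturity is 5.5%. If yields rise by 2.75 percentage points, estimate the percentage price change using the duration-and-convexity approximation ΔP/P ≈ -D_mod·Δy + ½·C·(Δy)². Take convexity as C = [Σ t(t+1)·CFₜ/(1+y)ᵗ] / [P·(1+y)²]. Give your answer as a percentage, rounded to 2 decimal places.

With y = 0.055:
  t   CF        PV=CF/(1+0.055)^t    t·PV        t(t+1)·PV
  1       250.00       236.9668       236.9668         473.9336
  2       250.00       224.6131       449.2262       1,347.6786
  3       250.00       212.9034       638.7102       2,554.8410
  4       250.00       201.8042       807.2167       4,036.0837
  5    50,250.00    38,448.0013   192,240.0064   1,153,440.0384
  Σ                 39,324.2888   194,372.1264   1,161,852.5754
P = 39,324.2888; D_Mac = 4.94280 yrs; D_mod = 4.68512 yrs; C = 26.54515.
Duration effect: -4.68512 × (+0.0275) = -0.128841
Convexity effect: 0.5 × 26.54515 × (0.0275)² = +0.0100374
ΔP/P ≈ -0.128841 + 0.0100374 = -0.118803 = -11.8803%.

-11.88%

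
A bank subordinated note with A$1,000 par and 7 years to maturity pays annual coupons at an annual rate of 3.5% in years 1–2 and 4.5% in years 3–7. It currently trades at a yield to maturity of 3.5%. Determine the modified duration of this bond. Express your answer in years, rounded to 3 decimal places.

6.060 years

Periodic yield y = 0.035. First find Macaulay duration:
  t   CF        PV=CF/(1+0.035)^t    t·PV
  1        35.00        33.8164        33.8164
  2        35.00        32.6729        65.3457
  3        45.00        40.5874       121.7623
  4        45.00        39.2149       156.8596
  5        45.00        37.8888       189.4440
  6        45.00        36.6075       219.6452
  7     1,045.00       821.3606     5,749.5239
  Σ                  1,042.1485     6,536.3971
P = 1,042.1485; Macaulay duration = 6,536.3971 / 1,042.1485 = 6.27204 years.
Modified duration = D_Mac / (1 + y) = 6.27204 / 1.035 = 6.05994 years.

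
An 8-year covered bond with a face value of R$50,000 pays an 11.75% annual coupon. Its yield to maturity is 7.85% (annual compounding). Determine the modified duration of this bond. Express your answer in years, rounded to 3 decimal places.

Periodic yield y = 0.0785. First find Macaulay duration:
  t   CF        PV=CF/(1+0.0785)^t    t·PV
  1     5,875.00     5,447.3806     5,447.3806
  2     5,875.00     5,050.8861    10,101.7721
  3     5,875.00     4,683.2509    14,049.7526
  4     5,875.00     4,342.3745    17,369.4979
  5     5,875.00     4,026.3092    20,131.5460
  6     5,875.00     3,733.2491    22,399.4949
  7     5,875.00     3,461.5198    24,230.6389
  8    55,875.00    30,525.0470   244,200.3756
  Σ                 61,270.0172   357,930.4586
P = 61,270.0172; Macaulay duration = 357,930.4586 / 61,270.0172 = 5.84185 years.
Modified duration = D_Mac / (1 + y) = 5.84185 / 1.0785 = 5.41665 years.

5.417 years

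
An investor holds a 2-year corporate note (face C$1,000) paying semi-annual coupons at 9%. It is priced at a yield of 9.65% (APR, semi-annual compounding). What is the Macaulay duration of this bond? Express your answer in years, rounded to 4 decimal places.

Periodic yield y = 0.04825. Discount each cash flow and weight by its period:
  t   CF        PV=CF/(1+0.04825)^t    t·PV
  1        45.00        42.9287        42.9287
  2        45.00        40.9527        81.9054
  3        45.00        39.0677       117.2031
  4     1,045.00       865.4795     3,461.9182
  Σ                    988.4287     3,703.9554
Price P = Σ PV = 988.4287.
Macaulay duration = Σ(t·PV) / P = 3,703.9554 / 988.4287 = 3.74732 half-year periods.
In years: 3.74732 / 2 = 1.87366 years.

1.8737 years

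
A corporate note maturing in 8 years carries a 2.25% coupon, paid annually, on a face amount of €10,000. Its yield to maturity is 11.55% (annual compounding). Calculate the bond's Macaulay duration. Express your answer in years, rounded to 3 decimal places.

7.130 years

Periodic yield y = 0.1155. Discount each cash flow and weight by its year:
  t   CF        PV=CF/(1+0.1155)^t    t·PV
  1       225.00       201.7033       201.7033
  2       225.00       180.8187       361.6374
  3       225.00       162.0966       486.2897
  4       225.00       145.3129       581.2517
  5       225.00       130.2671       651.3354
  6       225.00       116.7791       700.6745
  7       225.00       104.6877       732.8136
  8    10,225.00     4,264.8791    34,119.0324
  Σ                  5,306.5443    37,834.7380
Price P = Σ PV = 5,306.5443.
Macaulay duration = Σ(t·PV) / P = 37,834.7380 / 5,306.5443 = 7.12983 years.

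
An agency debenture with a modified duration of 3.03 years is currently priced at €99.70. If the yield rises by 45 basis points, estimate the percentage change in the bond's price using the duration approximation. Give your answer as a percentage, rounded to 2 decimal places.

-1.36%

Duration approximation: ΔP/P ≈ -D_mod · Δy = -3.03 × (+0.0045) = -0.013635.
As a percentage: -1.3635%.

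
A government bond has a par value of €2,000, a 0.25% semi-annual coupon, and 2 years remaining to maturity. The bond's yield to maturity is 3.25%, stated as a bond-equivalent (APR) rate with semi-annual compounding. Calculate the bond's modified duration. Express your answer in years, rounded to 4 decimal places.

Periodic yield y = 0.01625. First find Macaulay duration:
  t   CF        PV=CF/(1+0.01625)^t    t·PV
  1         2.50         2.4600         2.4600
  2         2.50         2.4207         4.8414
  3         2.50         2.3820         7.1459
  4     2,002.50     1,877.4583     7,509.8330
  Σ                  1,884.7210     7,524.2804
P = 1,884.7210; Macaulay duration = 7,524.2804 / 1,884.7210 = 3.99225 half-year periods = 1.99613 years.
Modified duration = D_Mac / (1 + y) = 1.99613 / 1.01625 = 1.96421 years.

1.9642 years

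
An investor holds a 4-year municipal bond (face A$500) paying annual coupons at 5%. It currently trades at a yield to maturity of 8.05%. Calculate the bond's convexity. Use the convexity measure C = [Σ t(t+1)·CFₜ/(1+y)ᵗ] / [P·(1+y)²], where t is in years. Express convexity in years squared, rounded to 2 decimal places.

With y = 0.0805:
  t   CF        PV=CF/(1+0.0805)^t    t·PV        t(t+1)·PV
  1        25.00        23.1374        23.1374          46.2749
  2        25.00        21.4136        42.8273         128.4818
  3        25.00        19.8183        59.4548         237.8192
  4       525.00       385.1769     1,540.7075       7,703.5377
  Σ                    449.5462     1,666.1271       8,116.1137
P = 449.5462.
Convexity = Σ t(t+1)·PV / [P·(1+y)²] = 8,116.1137 / (449.5462 × 1.167480) = 15.46408.

15.46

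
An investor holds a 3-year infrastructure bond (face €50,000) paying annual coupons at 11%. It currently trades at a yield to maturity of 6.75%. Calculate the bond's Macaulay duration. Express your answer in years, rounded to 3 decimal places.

Periodic yield y = 0.0675. Discount each cash flow and weight by its year:
  t   CF        PV=CF/(1+0.0675)^t    t·PV
  1     5,500.00     5,152.2248     5,152.2248
  2     5,500.00     4,826.4401     9,652.8802
  3    55,500.00    45,623.5770   136,870.7310
  Σ                 55,602.2419   151,675.8361
Price P = Σ PV = 55,602.2419.
Macaulay duration = Σ(t·PV) / P = 151,675.8361 / 55,602.2419 = 2.72787 years.

2.728 years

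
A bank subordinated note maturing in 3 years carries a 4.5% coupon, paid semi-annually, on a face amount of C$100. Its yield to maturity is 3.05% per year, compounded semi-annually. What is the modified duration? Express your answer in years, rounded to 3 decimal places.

Periodic yield y = 0.01525. First find Macaulay duration:
  t   CF        PV=CF/(1+0.01525)^t    t·PV
  1         2.25         2.2162         2.2162
  2         2.25         2.1829         4.3658
  3         2.25         2.1501         6.4504
  4         2.25         2.1178         8.4713
  5         2.25         2.0860        10.4301
  6       102.25        93.3739       560.2432
  Σ                    104.1269       592.1770
P = 104.1269; Macaulay duration = 592.1770 / 104.1269 = 5.68707 half-year periods = 2.84353 years.
Modified duration = D_Mac / (1 + y) = 2.84353 / 1.01525 = 2.80082 years.

2.801 years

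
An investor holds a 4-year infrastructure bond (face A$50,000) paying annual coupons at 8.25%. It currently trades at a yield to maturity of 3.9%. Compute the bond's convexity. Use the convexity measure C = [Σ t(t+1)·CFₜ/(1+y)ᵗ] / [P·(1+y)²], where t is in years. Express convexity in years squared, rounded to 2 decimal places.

With y = 0.039:
  t   CF        PV=CF/(1+0.039)^t    t·PV        t(t+1)·PV
  1     4,125.00     3,970.1636     3,970.1636       7,940.3272
  2     4,125.00     3,821.1392     7,642.2784      22,926.8351
  3     4,125.00     3,677.7086    11,033.1257      44,132.5027
  4    54,125.00    46,444.6526   185,778.6106     928,893.0528
  Σ                 57,913.6640   208,424.1782   1,003,892.7179
P = 57,913.6640.
Convexity = Σ t(t+1)·PV / [P·(1+y)²] = 1,003,892.7179 / (57,913.6640 × 1.079521) = 16.05740.

16.06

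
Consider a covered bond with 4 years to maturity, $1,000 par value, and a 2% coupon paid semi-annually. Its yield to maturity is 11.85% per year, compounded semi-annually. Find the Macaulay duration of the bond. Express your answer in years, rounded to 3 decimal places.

3.829 years

Periodic yield y = 0.05925. Discount each cash flow and weight by its period:
  t   CF        PV=CF/(1+0.05925)^t    t·PV
  1        10.00         9.4406         9.4406
  2        10.00         8.9126        17.8251
  3        10.00         8.4140        25.2421
  4        10.00         7.9434        31.7736
  5        10.00         7.4991        37.4954
  6        10.00         7.0796        42.4776
  7        10.00         6.6836        46.7852
  8     1,010.00       637.2848     5,098.2788
  Σ                    693.2578     5,309.3185
Price P = Σ PV = 693.2578.
Macaulay duration = Σ(t·PV) / P = 5,309.3185 / 693.2578 = 7.65851 half-year periods.
In years: 7.65851 / 2 = 3.82925 years.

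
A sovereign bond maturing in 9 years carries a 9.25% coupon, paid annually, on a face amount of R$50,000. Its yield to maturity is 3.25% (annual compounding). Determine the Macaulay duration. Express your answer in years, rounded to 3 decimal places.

Periodic yield y = 0.0325. Discount each cash flow and weight by its year:
  t   CF        PV=CF/(1+0.0325)^t    t·PV
  1     4,625.00     4,479.4189     4,479.4189
  2     4,625.00     4,338.4202     8,676.8405
  3     4,625.00     4,201.8598    12,605.5794
  4     4,625.00     4,069.5979    16,278.3914
  5     4,625.00     3,941.4991    19,707.4957
  6     4,625.00     3,817.4326    22,904.5954
  7     4,625.00     3,697.2713    25,880.8988
  8     4,625.00     3,580.8923    28,647.1381
  9    54,625.00    40,961.9768   368,657.7910
  Σ                 73,088.3688   507,838.1491
Price P = Σ PV = 73,088.3688.
Macaulay duration = Σ(t·PV) / P = 507,838.1491 / 73,088.3688 = 6.94828 years.

6.948 years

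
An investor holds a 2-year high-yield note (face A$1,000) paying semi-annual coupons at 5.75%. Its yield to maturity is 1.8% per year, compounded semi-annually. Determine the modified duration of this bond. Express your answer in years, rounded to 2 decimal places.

1.90 years

Periodic yield y = 0.009. First find Macaulay duration:
  t   CF        PV=CF/(1+0.009)^t    t·PV
  1        28.75        28.4936        28.4936
  2        28.75        28.2394        56.4788
  3        28.75        27.9875        83.9625
  4     1,028.75       992.5335     3,970.1341
  Σ                  1,077.2540     4,139.0690
P = 1,077.2540; Macaulay duration = 4,139.0690 / 1,077.2540 = 3.84224 half-year periods = 1.92112 years.
Modified duration = D_Mac / (1 + y) = 1.92112 / 1.009 = 1.90398 years.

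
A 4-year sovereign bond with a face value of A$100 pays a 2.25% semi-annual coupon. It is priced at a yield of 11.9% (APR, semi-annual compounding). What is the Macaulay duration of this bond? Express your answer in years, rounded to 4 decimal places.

3.8098 years

Periodic yield y = 0.0595. Discount each cash flow and weight by its period:
  t   CF        PV=CF/(1+0.0595)^t    t·PV
  1        1.125         1.0618         1.0618
  2        1.125         1.0022         2.0044
  3        1.125         0.9459         2.8377
  4        1.125         0.8928         3.5712
  5        1.125         0.8427         4.2133
  6        1.125         0.7953         4.7720
  7        1.125         0.7507         5.2547
  8      101.125        63.6870       509.4961
  Σ                     69.9784       533.2110
Price P = Σ PV = 69.9784.
Macaulay duration = Σ(t·PV) / P = 533.2110 / 69.9784 = 7.61966 half-year periods.
In years: 7.61966 / 2 = 3.80983 years.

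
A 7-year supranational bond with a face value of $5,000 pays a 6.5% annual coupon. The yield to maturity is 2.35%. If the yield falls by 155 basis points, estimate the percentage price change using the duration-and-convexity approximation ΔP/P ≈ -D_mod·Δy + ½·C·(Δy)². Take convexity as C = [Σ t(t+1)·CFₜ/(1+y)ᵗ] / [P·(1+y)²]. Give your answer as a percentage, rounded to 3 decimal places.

With y = 0.0235:
  t   CF        PV=CF/(1+0.0235)^t    t·PV        t(t+1)·PV
  1       325.00       317.5379       317.5379         635.0757
  2       325.00       310.2471       620.4941       1,861.4823
  3       325.00       303.1236       909.3709       3,637.4838
  4       325.00       296.1638     1,184.6552       5,923.2760
  5       325.00       289.3638     1,446.8188       8,680.9125
  6       325.00       282.7198     1,696.3190      11,874.2331
  7     5,325.00     4,525.8972    31,681.2802     253,450.2419
  Σ                  6,325.0531    37,856.4761     286,062.7054
P = 6,325.0531; D_Mac = 5.98516 yrs; D_mod = 5.84774 yrs; C = 43.17391.
Duration effect: -5.84774 × (-0.0155) = +0.090640
Convexity effect: 0.5 × 43.17391 × (-0.0155)² = +0.0051863
ΔP/P ≈ +0.090640 + 0.0051863 = +0.095826 = +9.5826%.

+9.583%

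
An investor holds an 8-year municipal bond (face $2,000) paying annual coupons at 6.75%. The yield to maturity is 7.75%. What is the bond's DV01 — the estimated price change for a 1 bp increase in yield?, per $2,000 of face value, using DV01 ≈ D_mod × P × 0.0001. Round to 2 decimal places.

$1.12

Periodic yield y = 0.0775.
  t   CF        PV=CF/(1+0.0775)^t    t·PV
  1       135.00       125.2900       125.2900
  2       135.00       116.2784       232.5569
  3       135.00       107.9150       323.7451
  4       135.00       100.1532       400.6126
  5       135.00        92.9496       464.7478
  6       135.00        86.2641       517.5846
  7       135.00        80.0595       560.4164
  8     2,135.00     1,175.0589     9,400.4715
  Σ                  1,883.9687    12,025.4250
P = 1,883.9687; D_Mac = 6.38303 yrs; D_mod = 5.92392 yrs.
DV01 ≈ 5.92392 × 1,883.9687 × 0.0001 = 1.116049.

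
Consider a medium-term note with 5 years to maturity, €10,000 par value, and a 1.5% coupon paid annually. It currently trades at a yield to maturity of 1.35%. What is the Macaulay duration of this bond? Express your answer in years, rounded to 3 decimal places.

Periodic yield y = 0.0135. Discount each cash flow and weight by its year:
  t   CF        PV=CF/(1+0.0135)^t    t·PV
  1       150.00       148.0020       148.0020
  2       150.00       146.0306       292.0611
  3       150.00       144.0854       432.2562
  4       150.00       142.1662       568.6647
  5    10,150.00     9,491.7716    47,458.8578
  Σ                 10,072.0557    48,899.8417
Price P = Σ PV = 10,072.0557.
Macaulay duration = Σ(t·PV) / P = 48,899.8417 / 10,072.0557 = 4.85500 years.

4.855 years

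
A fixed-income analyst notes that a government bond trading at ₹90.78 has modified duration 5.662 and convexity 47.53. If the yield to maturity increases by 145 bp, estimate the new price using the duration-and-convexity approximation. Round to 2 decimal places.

Duration effect: -D_mod·Δy = -5.662 × (+0.0145) = -0.082099
Convexity effect: ½·C·(Δy)² = 0.5 × 47.53 × (0.0145)² = +0.00499659125
ΔP/P ≈ -0.082099 + 0.00499659125 = -0.07710240875
New price ≈ 90.78 × (1 - 0.07710240875) = 83.780643333675.

₹83.78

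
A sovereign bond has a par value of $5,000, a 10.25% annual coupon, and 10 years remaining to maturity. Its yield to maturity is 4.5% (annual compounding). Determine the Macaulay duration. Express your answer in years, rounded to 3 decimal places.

7.290 years

Periodic yield y = 0.045. Discount each cash flow and weight by its year:
  t   CF        PV=CF/(1+0.045)^t    t·PV
  1       512.50       490.4306       490.4306
  2       512.50       469.3116       938.6232
  3       512.50       449.1020     1,347.3060
  4       512.50       429.7627     1,719.0508
  5       512.50       411.2562     2,056.2808
  6       512.50       393.5466     2,361.2794
  7       512.50       376.5996     2,636.1971
  8       512.50       360.3824     2,883.0590
  9       512.50       344.8635     3,103.7717
  10    5,512.50     3,549.6513    35,496.5135
  Σ                  7,274.9065    53,032.5121
Price P = Σ PV = 7,274.9065.
Macaulay duration = Σ(t·PV) / P = 53,032.5121 / 7,274.9065 = 7.28979 years.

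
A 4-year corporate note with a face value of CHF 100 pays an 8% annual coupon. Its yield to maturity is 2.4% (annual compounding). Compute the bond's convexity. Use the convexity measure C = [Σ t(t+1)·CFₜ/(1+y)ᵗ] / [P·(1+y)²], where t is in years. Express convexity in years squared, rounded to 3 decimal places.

16.656

With y = 0.024:
  t   CF        PV=CF/(1+0.024)^t    t·PV        t(t+1)·PV
  1         8.00         7.8125         7.8125          15.6250
  2         8.00         7.6294        15.2588          45.7764
  3         8.00         7.4506        22.3517          89.4070
  4       108.00        98.2254       392.9017       1,964.5086
  Σ                    121.1179       438.3247       2,115.3169
P = 121.1179.
Convexity = Σ t(t+1)·PV / [P·(1+y)²] = 2,115.3169 / (121.1179 × 1.048576) = 16.65586.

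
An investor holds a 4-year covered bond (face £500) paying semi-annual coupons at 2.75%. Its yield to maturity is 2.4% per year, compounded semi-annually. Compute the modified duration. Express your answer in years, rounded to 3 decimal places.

3.771 years

Periodic yield y = 0.012. First find Macaulay duration:
  t   CF        PV=CF/(1+0.012)^t    t·PV
  1        6.875         6.7935         6.7935
  2        6.875         6.7129        13.4258
  3        6.875         6.6333        19.9000
  4        6.875         6.5547        26.2187
  5        6.875         6.4769        32.3847
  6        6.875         6.4001        38.4009
  7        6.875         6.3243        44.2698
  8      506.875       460.7409     3,685.9272
  Σ                    506.6366     3,867.3205
P = 506.6366; Macaulay duration = 3,867.3205 / 506.6366 = 7.63332 half-year periods = 3.81666 years.
Modified duration = D_Mac / (1 + y) = 3.81666 / 1.012 = 3.77140 years.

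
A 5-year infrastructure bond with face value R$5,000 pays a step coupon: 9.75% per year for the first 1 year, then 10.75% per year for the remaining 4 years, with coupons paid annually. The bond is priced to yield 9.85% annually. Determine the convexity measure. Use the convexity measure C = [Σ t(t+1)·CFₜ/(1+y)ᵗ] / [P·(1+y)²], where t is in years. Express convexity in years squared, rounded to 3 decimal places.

With y = 0.0985:
  t   CF        PV=CF/(1+0.0985)^t    t·PV        t(t+1)·PV
  1       487.50       443.7870       443.7870         887.5740
  2       537.50       445.4289       890.8577       2,672.5731
  3       537.50       405.4883     1,216.4648       4,865.8591
  4       537.50       369.1290     1,476.5162       7,382.5810
  5     5,537.50     3,461.8913    17,309.4567     103,856.7403
  Σ                  5,125.7245    21,337.0824     119,665.3275
P = 5,125.7245.
Convexity = Σ t(t+1)·PV / [P·(1+y)²] = 119,665.3275 / (5,125.7245 × 1.206702) = 19.34697.

19.347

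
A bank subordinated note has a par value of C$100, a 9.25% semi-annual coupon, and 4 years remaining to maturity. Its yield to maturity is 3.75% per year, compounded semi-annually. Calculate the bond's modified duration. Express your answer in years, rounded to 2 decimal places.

3.43 years

Periodic yield y = 0.01875. First find Macaulay duration:
  t   CF        PV=CF/(1+0.01875)^t    t·PV
  1        4.625         4.5399         4.5399
  2        4.625         4.4563         8.9126
  3        4.625         4.3743        13.1229
  4        4.625         4.2938        17.1752
  5        4.625         4.2148        21.0738
  6        4.625         4.1372        24.8232
  7        4.625         4.0611        28.4274
  8      104.625        90.1767       721.4139
  Σ                    120.2540       839.4888
P = 120.2540; Macaulay duration = 839.4888 / 120.2540 = 6.98096 half-year periods = 3.49048 years.
Modified duration = D_Mac / (1 + y) = 3.49048 / 1.01875 = 3.42624 years.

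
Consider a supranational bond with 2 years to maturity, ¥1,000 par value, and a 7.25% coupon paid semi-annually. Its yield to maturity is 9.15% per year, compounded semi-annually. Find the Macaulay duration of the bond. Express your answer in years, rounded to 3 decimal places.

1.895 years

Periodic yield y = 0.04575. Discount each cash flow and weight by its period:
  t   CF        PV=CF/(1+0.04575)^t    t·PV
  1        36.25        34.6641        34.6641
  2        36.25        33.1476        66.2952
  3        36.25        31.6975        95.0924
  4     1,036.25       866.4690     3,465.8762
  Σ                    965.9782     3,661.9279
Price P = Σ PV = 965.9782.
Macaulay duration = Σ(t·PV) / P = 3,661.9279 / 965.9782 = 3.79090 half-year periods.
In years: 3.79090 / 2 = 1.89545 years.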